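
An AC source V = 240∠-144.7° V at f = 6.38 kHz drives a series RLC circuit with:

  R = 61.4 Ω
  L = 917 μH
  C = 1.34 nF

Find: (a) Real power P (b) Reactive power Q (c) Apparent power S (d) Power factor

Step 1 — Angular frequency: ω = 2π·f = 2π·6380 = 4.009e+04 rad/s.
Step 2 — Component impedances:
  R: Z = R = 61.4 Ω
  L: Z = jωL = j·4.009e+04·0.000917 = 0 + j36.76 Ω
  C: Z = 1/(jωC) = -j/(ω·C) = 0 - j1.862e+04 Ω
Step 3 — Series combination: Z_total = R + L + C = 61.4 - j1.858e+04 Ω = 1.858e+04∠-89.8° Ω.
Step 4 — Source phasor: V = 240∠-144.7° V = -195.9 - j138.7 V.
Step 5 — Current: I = V / Z = 0.007429 - j0.01057 A = 0.01292∠-54.9° A.
Step 6 — Complex power: S = V·I* = 0.01025 - j3.1 VA.
Step 7 — Real power: P = Re(S) = 0.01025 W.
Step 8 — Reactive power: Q = Im(S) = -3.1 VAR.
Step 9 — Apparent power: |S| = 3.1 VA.
Step 10 — Power factor: PF = P/|S| = 0.003305 (leading).

(a) P = 0.01025 W  (b) Q = -3.1 VAR  (c) S = 3.1 VA  (d) PF = 0.003305 (leading)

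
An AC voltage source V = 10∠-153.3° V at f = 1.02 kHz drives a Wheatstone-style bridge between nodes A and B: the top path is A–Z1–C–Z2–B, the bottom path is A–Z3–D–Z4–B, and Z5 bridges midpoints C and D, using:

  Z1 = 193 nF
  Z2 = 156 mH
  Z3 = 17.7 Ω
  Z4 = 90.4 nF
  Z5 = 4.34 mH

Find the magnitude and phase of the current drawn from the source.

Step 1 — Angular frequency: ω = 2π·f = 2π·1020 = 6409 rad/s.
Step 2 — Component impedances:
  Z1: Z = 1/(jωC) = -j/(ω·C) = 0 - j808.5 Ω
  Z2: Z = jωL = j·6409·0.156 = 0 + j999.8 Ω
  Z3: Z = R = 17.7 Ω
  Z4: Z = 1/(jωC) = -j/(ω·C) = 0 - j1726 Ω
  Z5: Z = jωL = j·6409·0.00434 = 0 + j27.81 Ω
Step 3 — Bridge requires nodal analysis (the Z5 bridge couples midpoints C and D, so the two paths cannot be reduced to a simple series/parallel combination). Setting node B to ground and injecting 1 A at node A, the 3-node admittance system at A, C, D solves to V_A = Z_AB = 20.95 + j2545 Ω = 2545∠89.5° Ω.
Step 4 — Source phasor: V = 10∠-153.3° V = -8.934 - j4.493 V.
Step 5 — Ohm's law: I = V / Z_total = (-8.934 - j4.493) / (20.95 + j2545) = -0.001794 + j0.003495 A.
Step 6 — Convert to polar: |I| = 0.003929 A, ∠I = 117.2°.

I = 0.003929∠117.2° A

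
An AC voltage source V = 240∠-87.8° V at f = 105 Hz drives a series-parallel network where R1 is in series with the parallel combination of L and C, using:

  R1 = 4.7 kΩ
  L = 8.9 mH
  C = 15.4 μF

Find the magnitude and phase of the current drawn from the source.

Step 1 — Angular frequency: ω = 2π·f = 2π·105 = 659.7 rad/s.
Step 2 — Component impedances:
  R1: Z = R = 4700 Ω
  L: Z = jωL = j·659.7·0.0089 = 0 + j5.872 Ω
  C: Z = 1/(jωC) = -j/(ω·C) = 0 - j98.43 Ω
Step 3 — Parallel branch: L || C = 1/(1/L + 1/C) = 0 + j6.244 Ω.
Step 4 — Series with R1: Z_total = R1 + (L || C) = 4700 + j6.244 Ω = 4700∠0.1° Ω.
Step 5 — Source phasor: V = 240∠-87.8° V = 9.213 - j239.8 V.
Step 6 — Ohm's law: I = V / Z_total = (9.213 - j239.8) / (4700 + j6.244) = 0.001892 - j0.05103 A.
Step 7 — Convert to polar: |I| = 0.05106 A, ∠I = -87.9°.

I = 0.05106∠-87.9° A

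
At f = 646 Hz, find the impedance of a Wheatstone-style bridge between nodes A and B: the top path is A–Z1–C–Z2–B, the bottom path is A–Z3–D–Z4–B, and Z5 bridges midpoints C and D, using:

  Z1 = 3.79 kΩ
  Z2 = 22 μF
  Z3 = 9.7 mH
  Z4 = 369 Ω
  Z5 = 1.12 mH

Step 1 — Angular frequency: ω = 2π·f = 2π·646 = 4059 rad/s.
Step 2 — Component impedances:
  Z1: Z = R = 3790 Ω
  Z2: Z = 1/(jωC) = -j/(ω·C) = 0 - j11.2 Ω
  Z3: Z = jωL = j·4059·0.0097 = 0 + j39.37 Ω
  Z4: Z = R = 369 Ω
  Z5: Z = jωL = j·4059·0.00112 = 0 + j4.546 Ω
Step 3 — Bridge requires nodal analysis (the Z5 bridge couples midpoints C and D, so the two paths cannot be reduced to a simple series/parallel combination). Setting node B to ground and injecting 1 A at node A, the 3-node admittance system at A, C, D solves to V_A = Z_AB = 0.6287 + j32.72 Ω = 32.72∠88.9° Ω.

Z = 0.6287 + j32.72 Ω = 32.72∠88.9° Ω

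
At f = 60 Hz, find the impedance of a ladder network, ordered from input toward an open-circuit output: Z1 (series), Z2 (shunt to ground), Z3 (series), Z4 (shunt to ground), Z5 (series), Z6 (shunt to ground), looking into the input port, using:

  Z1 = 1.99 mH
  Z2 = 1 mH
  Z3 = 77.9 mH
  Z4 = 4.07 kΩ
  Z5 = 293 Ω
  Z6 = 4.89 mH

Step 1 — Angular frequency: ω = 2π·f = 2π·60 = 377 rad/s.
Step 2 — Component impedances:
  Z1: Z = jωL = j·377·0.00199 = 0 + j0.7502 Ω
  Z2: Z = jωL = j·377·0.001 = 0 + j0.377 Ω
  Z3: Z = jωL = j·377·0.0779 = 0 + j29.37 Ω
  Z4: Z = R = 4070 Ω
  Z5: Z = R = 293 Ω
  Z6: Z = jωL = j·377·0.00489 = 0 + j1.843 Ω
Step 3 — Ladder network (open output): work backward from the far end, alternating series and parallel combinations. Z_in = 0.0005132 + j1.127 Ω = 1.127∠90.0° Ω.

Z = 0.0005132 + j1.127 Ω = 1.127∠90.0° Ω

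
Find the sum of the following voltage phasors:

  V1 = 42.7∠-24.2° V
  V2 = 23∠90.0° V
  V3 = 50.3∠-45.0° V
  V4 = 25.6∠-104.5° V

Step 1 — Convert each phasor to rectangular form:
  V1 = 42.7·(cos(-24.2°) + j·sin(-24.2°)) = 38.95 - j17.5 V
  V2 = 23·(cos(90.0°) + j·sin(90.0°)) = 0 + j23 V
  V3 = 50.3·(cos(-45.0°) + j·sin(-45.0°)) = 35.57 - j35.57 V
  V4 = 25.6·(cos(-104.5°) + j·sin(-104.5°)) = -6.41 - j24.78 V
Step 2 — Sum components: V_total = 68.11 - j54.86 V.
Step 3 — Convert to polar: |V_total| = 87.45 V, ∠V_total = -38.8°.

V_total = 87.45∠-38.8° V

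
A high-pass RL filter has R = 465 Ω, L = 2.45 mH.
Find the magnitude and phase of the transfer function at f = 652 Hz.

Step 1 — Angular frequency: ω = 2π·652 = 4097 rad/s.
Step 2 — Transfer function: H(jω) = jωL/(R + jωL).
Step 3 — Numerator jωL = j·10.04; denominator R + jωL = 465 + j10.04.
Step 4 — H = 0.0004657 + j0.02157.
Step 5 — Magnitude: |H| = 0.02158 (-33.3 dB); phase: φ = 88.8°.

|H| = 0.02158 (-33.3 dB), φ = 88.8°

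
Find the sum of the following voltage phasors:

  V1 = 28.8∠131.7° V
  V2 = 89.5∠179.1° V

Step 1 — Convert each phasor to rectangular form:
  V1 = 28.8·(cos(131.7°) + j·sin(131.7°)) = -19.16 + j21.5 V
  V2 = 89.5·(cos(179.1°) + j·sin(179.1°)) = -89.49 + j1.406 V
Step 2 — Sum components: V_total = -108.6 + j22.91 V.
Step 3 — Convert to polar: |V_total| = 111 V, ∠V_total = 168.1°.

V_total = 111∠168.1° V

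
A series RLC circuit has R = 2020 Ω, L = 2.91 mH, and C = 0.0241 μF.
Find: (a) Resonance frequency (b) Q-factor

Step 1 — Resonance condition Im(Z)=0 gives ω₀ = 1/√(LC).
Step 2 — ω₀ = 1/√(0.00291·2.41e-08) = 1.194e+05 rad/s.
Step 3 — f₀ = ω₀/(2π) = 1.9e+04 Hz.
Step 4 — Series Q: Q = ω₀L/R = 1.194e+05·0.00291/2020 = 0.172.

(a) f₀ = 1.9e+04 Hz  (b) Q = 0.172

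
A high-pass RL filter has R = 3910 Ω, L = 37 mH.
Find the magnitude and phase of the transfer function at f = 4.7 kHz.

Step 1 — Angular frequency: ω = 2π·4700 = 2.953e+04 rad/s.
Step 2 — Transfer function: H(jω) = jωL/(R + jωL).
Step 3 — Numerator jωL = j·1093; denominator R + jωL = 3910 + j1093.
Step 4 — H = 0.07244 + j0.2592.
Step 5 — Magnitude: |H| = 0.2691 (-11.4 dB); phase: φ = 74.4°.

|H| = 0.2691 (-11.4 dB), φ = 74.4°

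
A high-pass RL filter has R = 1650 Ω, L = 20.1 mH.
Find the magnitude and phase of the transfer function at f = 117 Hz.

Step 1 — Angular frequency: ω = 2π·117 = 735.1 rad/s.
Step 2 — Transfer function: H(jω) = jωL/(R + jωL).
Step 3 — Numerator jωL = j·14.78; denominator R + jωL = 1650 + j14.78.
Step 4 — H = 8.019e-05 + j0.008955.
Step 5 — Magnitude: |H| = 0.008955 (-41.0 dB); phase: φ = 89.5°.

|H| = 0.008955 (-41.0 dB), φ = 89.5°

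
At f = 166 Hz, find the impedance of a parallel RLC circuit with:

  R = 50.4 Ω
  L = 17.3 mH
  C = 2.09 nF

Step 1 — Angular frequency: ω = 2π·f = 2π·166 = 1043 rad/s.
Step 2 — Component impedances:
  R: Z = R = 50.4 Ω
  L: Z = jωL = j·1043·0.0173 = 0 + j18.04 Ω
  C: Z = 1/(jωC) = -j/(ω·C) = 0 - j4.587e+05 Ω
Step 3 — Parallel combination: 1/Z_total = 1/R + 1/L + 1/C; Z_total = 5.727 + j15.99 Ω = 16.99∠70.3° Ω.

Z = 5.727 + j15.99 Ω = 16.99∠70.3° Ω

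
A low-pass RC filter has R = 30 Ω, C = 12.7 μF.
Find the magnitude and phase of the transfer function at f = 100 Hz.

Step 1 — Angular frequency: ω = 2π·100 = 628.3 rad/s.
Step 2 — Transfer function: H(jω) = 1/(1 + jωRC).
Step 3 — Denominator: 1 + jωRC = 1 + j·628.3·30·1.27e-05 = 1 + j0.2394.
Step 4 — H = 0.9458 - j0.2264.
Step 5 — Magnitude: |H| = 0.9725 (-0.2 dB); phase: φ = -13.5°.

|H| = 0.9725 (-0.2 dB), φ = -13.5°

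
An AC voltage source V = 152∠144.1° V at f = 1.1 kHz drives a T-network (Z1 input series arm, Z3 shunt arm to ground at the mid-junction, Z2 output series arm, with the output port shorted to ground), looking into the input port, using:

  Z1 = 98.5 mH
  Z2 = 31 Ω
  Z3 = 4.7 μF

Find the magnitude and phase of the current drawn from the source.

Step 1 — Angular frequency: ω = 2π·f = 2π·1100 = 6912 rad/s.
Step 2 — Component impedances:
  Z1: Z = jωL = j·6912·0.0985 = 0 + j680.8 Ω
  Z2: Z = R = 31 Ω
  Z3: Z = 1/(jωC) = -j/(ω·C) = 0 - j30.78 Ω
Step 3 — With the output port shorted to ground, the output series arm Z2 runs from the junction to ground; the shunt arm Z3 also runs from the junction to ground. They appear in parallel: Z3 || Z2 = 15.39 - j15.5 Ω.
Step 4 — Series with input arm Z1: Z_in = Z1 + (Z3 || Z2) = 15.39 + j665.3 Ω = 665.5∠88.7° Ω.
Step 5 — Source phasor: V = 152∠144.1° V = -123.1 + j89.13 V.
Step 6 — Ohm's law: I = V / Z_total = (-123.1 + j89.13) / (15.39 + j665.3) = 0.1296 + j0.1881 A.
Step 7 — Convert to polar: |I| = 0.2284 A, ∠I = 55.4°.

I = 0.2284∠55.4° A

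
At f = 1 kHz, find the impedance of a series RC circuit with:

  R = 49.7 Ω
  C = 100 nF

Step 1 — Angular frequency: ω = 2π·f = 2π·1000 = 6283 rad/s.
Step 2 — Component impedances:
  R: Z = R = 49.7 Ω
  C: Z = 1/(jωC) = -j/(ω·C) = 0 - j1592 Ω
Step 3 — Series combination: Z_total = R + C = 49.7 - j1592 Ω = 1592∠-88.2° Ω.

Z = 49.7 - j1592 Ω = 1592∠-88.2° Ω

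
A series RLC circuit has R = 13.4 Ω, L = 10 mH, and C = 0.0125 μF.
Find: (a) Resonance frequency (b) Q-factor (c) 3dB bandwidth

Step 1 — Resonance condition Im(Z)=0 gives ω₀ = 1/√(LC).
Step 2 — ω₀ = 1/√(0.01·1.25e-08) = 8.944e+04 rad/s.
Step 3 — f₀ = ω₀/(2π) = 1.424e+04 Hz.
Step 4 — Series Q: Q = ω₀L/R = 8.944e+04·0.01/13.4 = 66.75.
Step 5 — 3dB bandwidth: Δω = ω₀/Q = 1340 rad/s; BW = Δω/(2π) = 213.3 Hz.

(a) f₀ = 1.424e+04 Hz  (b) Q = 66.75  (c) BW = 213.3 Hz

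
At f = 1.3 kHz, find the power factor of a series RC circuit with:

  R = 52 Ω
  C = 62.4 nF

Step 1 — Angular frequency: ω = 2π·f = 2π·1300 = 8168 rad/s.
Step 2 — Component impedances:
  R: Z = R = 52 Ω
  C: Z = 1/(jωC) = -j/(ω·C) = 0 - j1962 Ω
Step 3 — Series combination: Z_total = R + C = 52 - j1962 Ω = 1963∠-88.5° Ω.
Step 4 — Power factor: PF = cos(φ) = Re(Z)/|Z| = 52/1963 = 0.02649.
Step 5 — Type: Im(Z) = -1962 ⇒ leading (phase φ = -88.5°).

PF = 0.02649 (leading, φ = -88.5°)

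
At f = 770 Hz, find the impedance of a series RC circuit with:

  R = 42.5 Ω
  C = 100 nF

Step 1 — Angular frequency: ω = 2π·f = 2π·770 = 4838 rad/s.
Step 2 — Component impedances:
  R: Z = R = 42.5 Ω
  C: Z = 1/(jωC) = -j/(ω·C) = 0 - j2067 Ω
Step 3 — Series combination: Z_total = R + C = 42.5 - j2067 Ω = 2067∠-88.8° Ω.

Z = 42.5 - j2067 Ω = 2067∠-88.8° Ω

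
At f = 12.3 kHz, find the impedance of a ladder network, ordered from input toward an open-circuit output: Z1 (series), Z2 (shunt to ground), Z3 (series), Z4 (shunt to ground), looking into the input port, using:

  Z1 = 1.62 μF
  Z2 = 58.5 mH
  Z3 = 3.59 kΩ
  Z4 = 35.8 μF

Step 1 — Angular frequency: ω = 2π·f = 2π·1.23e+04 = 7.728e+04 rad/s.
Step 2 — Component impedances:
  Z1: Z = 1/(jωC) = -j/(ω·C) = 0 - j7.987 Ω
  Z2: Z = jωL = j·7.728e+04·0.0585 = 0 + j4521 Ω
  Z3: Z = R = 3590 Ω
  Z4: Z = 1/(jωC) = -j/(ω·C) = 0 - j0.3614 Ω
Step 3 — Ladder network (open output): work backward from the far end, alternating series and parallel combinations. Z_in = 2202 + j1740 Ω = 2807∠38.3° Ω.

Z = 2202 + j1740 Ω = 2807∠38.3° Ω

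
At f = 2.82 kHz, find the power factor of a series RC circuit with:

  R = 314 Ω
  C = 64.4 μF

Step 1 — Angular frequency: ω = 2π·f = 2π·2820 = 1.772e+04 rad/s.
Step 2 — Component impedances:
  R: Z = R = 314 Ω
  C: Z = 1/(jωC) = -j/(ω·C) = 0 - j0.8764 Ω
Step 3 — Series combination: Z_total = R + C = 314 - j0.8764 Ω = 314∠-0.2° Ω.
Step 4 — Power factor: PF = cos(φ) = Re(Z)/|Z| = 314/314 = 1.
Step 5 — Type: Im(Z) = -0.8764 ⇒ leading (phase φ = -0.2°).

PF = 1 (leading, φ = -0.2°)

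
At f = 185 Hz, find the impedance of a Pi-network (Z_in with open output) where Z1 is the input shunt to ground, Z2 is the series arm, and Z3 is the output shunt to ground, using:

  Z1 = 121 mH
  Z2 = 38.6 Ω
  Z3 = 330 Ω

Step 1 — Angular frequency: ω = 2π·f = 2π·185 = 1162 rad/s.
Step 2 — Component impedances:
  Z1: Z = jωL = j·1162·0.121 = 0 + j140.6 Ω
  Z2: Z = R = 38.6 Ω
  Z3: Z = R = 330 Ω
Step 3 — With open output, the series arm Z2 and the output shunt Z3 appear in series to ground: Z2 + Z3 = 368.6 Ω.
Step 4 — Parallel with input shunt Z1: Z_in = Z1 || (Z2 + Z3) = 46.85 + j122.8 Ω = 131.4∠69.1° Ω.

Z = 46.85 + j122.8 Ω = 131.4∠69.1° Ω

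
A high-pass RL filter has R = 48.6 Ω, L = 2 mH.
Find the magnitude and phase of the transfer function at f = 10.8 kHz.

Step 1 — Angular frequency: ω = 2π·1.08e+04 = 6.786e+04 rad/s.
Step 2 — Transfer function: H(jω) = jωL/(R + jωL).
Step 3 — Numerator jωL = j·135.7; denominator R + jωL = 48.6 + j135.7.
Step 4 — H = 0.8863 + j0.3174.
Step 5 — Magnitude: |H| = 0.9415 (-0.5 dB); phase: φ = 19.7°.

|H| = 0.9415 (-0.5 dB), φ = 19.7°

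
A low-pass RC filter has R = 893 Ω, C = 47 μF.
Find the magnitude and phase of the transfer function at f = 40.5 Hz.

Step 1 — Angular frequency: ω = 2π·40.5 = 254.5 rad/s.
Step 2 — Transfer function: H(jω) = 1/(1 + jωRC).
Step 3 — Denominator: 1 + jωRC = 1 + j·254.5·893·4.7e-05 = 1 + j10.68.
Step 4 — H = 0.00869 - j0.09282.
Step 5 — Magnitude: |H| = 0.09322 (-20.6 dB); phase: φ = -84.7°.

|H| = 0.09322 (-20.6 dB), φ = -84.7°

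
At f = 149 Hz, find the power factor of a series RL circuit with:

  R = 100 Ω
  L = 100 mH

Step 1 — Angular frequency: ω = 2π·f = 2π·149 = 936.2 rad/s.
Step 2 — Component impedances:
  R: Z = R = 100 Ω
  L: Z = jωL = j·936.2·0.1 = 0 + j93.62 Ω
Step 3 — Series combination: Z_total = R + L = 100 + j93.62 Ω = 137∠43.1° Ω.
Step 4 — Power factor: PF = cos(φ) = Re(Z)/|Z| = 100/136.98 = 0.73.
Step 5 — Type: Im(Z) = 93.62 ⇒ lagging (phase φ = 43.1°).

PF = 0.73 (lagging, φ = 43.1°)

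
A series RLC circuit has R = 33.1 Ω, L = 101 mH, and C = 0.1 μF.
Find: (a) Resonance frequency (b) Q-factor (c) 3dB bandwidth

Step 1 — Resonance condition Im(Z)=0 gives ω₀ = 1/√(LC).
Step 2 — ω₀ = 1/√(0.101·1e-07) = 9950 rad/s.
Step 3 — f₀ = ω₀/(2π) = 1584 Hz.
Step 4 — Series Q: Q = ω₀L/R = 9950·0.101/33.1 = 30.36.
Step 5 — 3dB bandwidth: Δω = ω₀/Q = 327.7 rad/s; BW = Δω/(2π) = 52.16 Hz.

(a) f₀ = 1584 Hz  (b) Q = 30.36  (c) BW = 52.16 Hz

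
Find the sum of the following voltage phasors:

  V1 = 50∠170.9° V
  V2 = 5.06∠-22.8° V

Step 1 — Convert each phasor to rectangular form:
  V1 = 50·(cos(170.9°) + j·sin(170.9°)) = -49.37 + j7.908 V
  V2 = 5.06·(cos(-22.8°) + j·sin(-22.8°)) = 4.665 - j1.961 V
Step 2 — Sum components: V_total = -44.71 + j5.947 V.
Step 3 — Convert to polar: |V_total| = 45.1 V, ∠V_total = 172.4°.

V_total = 45.1∠172.4° V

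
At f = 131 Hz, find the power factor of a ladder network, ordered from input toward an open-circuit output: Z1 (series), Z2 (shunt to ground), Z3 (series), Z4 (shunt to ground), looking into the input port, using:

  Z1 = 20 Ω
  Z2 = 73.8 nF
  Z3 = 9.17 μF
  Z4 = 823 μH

Step 1 — Angular frequency: ω = 2π·f = 2π·131 = 823.1 rad/s.
Step 2 — Component impedances:
  Z1: Z = R = 20 Ω
  Z2: Z = 1/(jωC) = -j/(ω·C) = 0 - j1.646e+04 Ω
  Z3: Z = 1/(jωC) = -j/(ω·C) = 0 - j132.5 Ω
  Z4: Z = jωL = j·823.1·0.000823 = 0 + j0.6774 Ω
Step 3 — Ladder network (open output): work backward from the far end, alternating series and parallel combinations. Z_in = 20 - j130.8 Ω = 132.3∠-81.3° Ω.
Step 4 — Power factor: PF = cos(φ) = Re(Z)/|Z| = 20/132.3 = 0.1512.
Step 5 — Type: Im(Z) = -130.8 ⇒ leading (phase φ = -81.3°).

PF = 0.1512 (leading, φ = -81.3°)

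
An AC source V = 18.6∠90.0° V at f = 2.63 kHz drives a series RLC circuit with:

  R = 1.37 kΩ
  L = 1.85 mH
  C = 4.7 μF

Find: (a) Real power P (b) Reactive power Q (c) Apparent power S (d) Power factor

Step 1 — Angular frequency: ω = 2π·f = 2π·2630 = 1.652e+04 rad/s.
Step 2 — Component impedances:
  R: Z = R = 1370 Ω
  L: Z = jωL = j·1.652e+04·0.00185 = 0 + j30.57 Ω
  C: Z = 1/(jωC) = -j/(ω·C) = 0 - j12.88 Ω
Step 3 — Series combination: Z_total = R + L + C = 1370 + j17.7 Ω = 1370∠0.7° Ω.
Step 4 — Source phasor: V = 18.6∠90.0° V = 0 + j18.6 V.
Step 5 — Current: I = V / Z = 0.0001753 + j0.01357 A = 0.01358∠89.3° A.
Step 6 — Complex power: S = V·I* = 0.2525 + j0.003261 VA.
Step 7 — Real power: P = Re(S) = 0.2525 W.
Step 8 — Reactive power: Q = Im(S) = 0.003261 VAR.
Step 9 — Apparent power: |S| = 0.2525 VA.
Step 10 — Power factor: PF = P/|S| = 0.9999 (lagging).

(a) P = 0.2525 W  (b) Q = 0.003261 VAR  (c) S = 0.2525 VA  (d) PF = 0.9999 (lagging)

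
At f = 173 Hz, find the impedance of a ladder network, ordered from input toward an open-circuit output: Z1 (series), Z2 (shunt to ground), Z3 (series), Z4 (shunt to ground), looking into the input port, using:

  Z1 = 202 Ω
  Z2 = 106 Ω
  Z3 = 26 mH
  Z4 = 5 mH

Step 1 — Angular frequency: ω = 2π·f = 2π·173 = 1087 rad/s.
Step 2 — Component impedances:
  Z1: Z = R = 202 Ω
  Z2: Z = R = 106 Ω
  Z3: Z = jωL = j·1087·0.026 = 0 + j28.26 Ω
  Z4: Z = jωL = j·1087·0.005 = 0 + j5.435 Ω
Step 3 — Ladder network (open output): work backward from the far end, alternating series and parallel combinations. Z_in = 211.7 + j30.6 Ω = 213.9∠8.2° Ω.

Z = 211.7 + j30.6 Ω = 213.9∠8.2° Ω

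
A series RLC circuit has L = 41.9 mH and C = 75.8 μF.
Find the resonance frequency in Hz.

Step 1 — Resonance condition Im(Z)=0 gives ω₀ = 1/√(LC).
Step 2 — ω₀ = 1/√(0.0419·7.58e-05) = 561.1 rad/s.
Step 3 — f₀ = ω₀/(2π) = 89.31 Hz.

f₀ = 89.31 Hz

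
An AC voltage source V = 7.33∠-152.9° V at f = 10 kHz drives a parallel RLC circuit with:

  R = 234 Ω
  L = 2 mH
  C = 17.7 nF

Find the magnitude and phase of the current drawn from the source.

Step 1 — Angular frequency: ω = 2π·f = 2π·1e+04 = 6.283e+04 rad/s.
Step 2 — Component impedances:
  R: Z = R = 234 Ω
  L: Z = jωL = j·6.283e+04·0.002 = 0 + j125.7 Ω
  C: Z = 1/(jωC) = -j/(ω·C) = 0 - j899.2 Ω
Step 3 — Parallel combination: 1/Z_total = 1/R + 1/L + 1/C; Z_total = 65.62 + j105.1 Ω = 123.9∠58.0° Ω.
Step 4 — Source phasor: V = 7.33∠-152.9° V = -6.525 - j3.339 V.
Step 5 — Ohm's law: I = V / Z_total = (-6.525 - j3.339) / (65.62 + j105.1) = -0.05074 + j0.0304 A.
Step 6 — Convert to polar: |I| = 0.05915 A, ∠I = 149.1°.

I = 0.05915∠149.1° A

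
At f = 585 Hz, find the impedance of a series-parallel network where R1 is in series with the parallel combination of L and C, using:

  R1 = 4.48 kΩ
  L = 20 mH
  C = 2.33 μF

Step 1 — Angular frequency: ω = 2π·f = 2π·585 = 3676 rad/s.
Step 2 — Component impedances:
  R1: Z = R = 4480 Ω
  L: Z = jωL = j·3676·0.02 = 0 + j73.51 Ω
  C: Z = 1/(jωC) = -j/(ω·C) = 0 - j116.8 Ω
Step 3 — Parallel branch: L || C = 1/(1/L + 1/C) = 0 + j198.5 Ω.
Step 4 — Series with R1: Z_total = R1 + (L || C) = 4480 + j198.5 Ω = 4484∠2.5° Ω.

Z = 4480 + j198.5 Ω = 4484∠2.5° Ω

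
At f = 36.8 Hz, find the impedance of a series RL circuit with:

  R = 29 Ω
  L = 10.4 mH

Step 1 — Angular frequency: ω = 2π·f = 2π·36.8 = 231.2 rad/s.
Step 2 — Component impedances:
  R: Z = R = 29 Ω
  L: Z = jωL = j·231.2·0.0104 = 0 + j2.405 Ω
Step 3 — Series combination: Z_total = R + L = 29 + j2.405 Ω = 29.1∠4.7° Ω.

Z = 29 + j2.405 Ω = 29.1∠4.7° Ω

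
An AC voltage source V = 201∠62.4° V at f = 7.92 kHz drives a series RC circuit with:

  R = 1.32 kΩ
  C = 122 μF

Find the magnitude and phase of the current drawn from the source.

Step 1 — Angular frequency: ω = 2π·f = 2π·7920 = 4.976e+04 rad/s.
Step 2 — Component impedances:
  R: Z = R = 1320 Ω
  C: Z = 1/(jωC) = -j/(ω·C) = 0 - j0.1647 Ω
Step 3 — Series combination: Z_total = R + C = 1320 - j0.1647 Ω = 1320∠-0.0° Ω.
Step 4 — Source phasor: V = 201∠62.4° V = 93.12 + j178.1 V.
Step 5 — Ohm's law: I = V / Z_total = (93.12 + j178.1) / (1320 - j0.1647) = 0.07053 + j0.135 A.
Step 6 — Convert to polar: |I| = 0.1523 A, ∠I = 62.4°.

I = 0.1523∠62.4° A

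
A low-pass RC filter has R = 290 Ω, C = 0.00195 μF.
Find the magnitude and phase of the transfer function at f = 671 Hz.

Step 1 — Angular frequency: ω = 2π·671 = 4216 rad/s.
Step 2 — Transfer function: H(jω) = 1/(1 + jωRC).
Step 3 — Denominator: 1 + jωRC = 1 + j·4216·290·1.95e-09 = 1 + j0.002384.
Step 4 — H = 1 - j0.002384.
Step 5 — Magnitude: |H| = 1 (-0.0 dB); phase: φ = -0.1°.

|H| = 1 (-0.0 dB), φ = -0.1°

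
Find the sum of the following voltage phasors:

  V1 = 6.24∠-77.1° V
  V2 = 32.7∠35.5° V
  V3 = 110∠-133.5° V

Step 1 — Convert each phasor to rectangular form:
  V1 = 6.24·(cos(-77.1°) + j·sin(-77.1°)) = 1.393 - j6.083 V
  V2 = 32.7·(cos(35.5°) + j·sin(35.5°)) = 26.62 + j18.99 V
  V3 = 110·(cos(-133.5°) + j·sin(-133.5°)) = -75.72 - j79.79 V
Step 2 — Sum components: V_total = -47.7 - j66.88 V.
Step 3 — Convert to polar: |V_total| = 82.15 V, ∠V_total = -125.5°.

V_total = 82.15∠-125.5° V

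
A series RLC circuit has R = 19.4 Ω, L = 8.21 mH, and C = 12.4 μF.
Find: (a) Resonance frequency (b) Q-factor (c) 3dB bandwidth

Step 1 — Resonance: ω₀ = 1/√(LC) = 1/√(0.00821·1.24e-05) = 3134 rad/s.
Step 2 — f₀ = ω₀/(2π) = 498.8 Hz.
Step 3 — Series Q: Q = ω₀L/R = 3134·0.00821/19.4 = 1.326.
Step 4 — Bandwidth: Δω = ω₀/Q = 2363 rad/s; BW = Δω/(2π) = 376.1 Hz.

(a) f₀ = 498.8 Hz  (b) Q = 1.326  (c) BW = 376.1 Hz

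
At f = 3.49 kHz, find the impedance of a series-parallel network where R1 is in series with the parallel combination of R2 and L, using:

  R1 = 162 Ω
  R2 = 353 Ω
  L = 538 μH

Step 1 — Angular frequency: ω = 2π·f = 2π·3490 = 2.193e+04 rad/s.
Step 2 — Component impedances:
  R1: Z = R = 162 Ω
  R2: Z = R = 353 Ω
  L: Z = jωL = j·2.193e+04·0.000538 = 0 + j11.8 Ω
Step 3 — Parallel branch: R2 || L = 1/(1/R2 + 1/L) = 0.3938 + j11.78 Ω.
Step 4 — Series with R1: Z_total = R1 + (R2 || L) = 162.4 + j11.78 Ω = 162.8∠4.2° Ω.

Z = 162.4 + j11.78 Ω = 162.8∠4.2° Ω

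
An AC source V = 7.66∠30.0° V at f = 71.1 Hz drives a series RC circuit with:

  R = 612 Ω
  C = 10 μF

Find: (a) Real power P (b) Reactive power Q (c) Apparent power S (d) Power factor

Step 1 — Angular frequency: ω = 2π·f = 2π·71.1 = 446.7 rad/s.
Step 2 — Component impedances:
  R: Z = R = 612 Ω
  C: Z = 1/(jωC) = -j/(ω·C) = 0 - j223.8 Ω
Step 3 — Series combination: Z_total = R + C = 612 - j223.8 Ω = 651.7∠-20.1° Ω.
Step 4 — Source phasor: V = 7.66∠30.0° V = 6.634 + j3.83 V.
Step 5 — Current: I = V / Z = 0.007542 + j0.009017 A = 0.01175∠50.1° A.
Step 6 — Complex power: S = V·I* = 0.08456 - j0.03093 VA.
Step 7 — Real power: P = Re(S) = 0.08456 W.
Step 8 — Reactive power: Q = Im(S) = -0.03093 VAR.
Step 9 — Apparent power: |S| = 0.09004 VA.
Step 10 — Power factor: PF = P/|S| = 0.9392 (leading).

(a) P = 0.08456 W  (b) Q = -0.03093 VAR  (c) S = 0.09004 VA  (d) PF = 0.9392 (leading)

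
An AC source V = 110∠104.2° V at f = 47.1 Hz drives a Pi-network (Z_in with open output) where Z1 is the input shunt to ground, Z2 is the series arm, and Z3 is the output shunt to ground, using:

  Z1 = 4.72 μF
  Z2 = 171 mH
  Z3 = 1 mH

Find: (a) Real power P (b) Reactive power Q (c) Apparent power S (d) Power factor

Step 1 — Angular frequency: ω = 2π·f = 2π·47.1 = 295.9 rad/s.
Step 2 — Component impedances:
  Z1: Z = 1/(jωC) = -j/(ω·C) = 0 - j715.9 Ω
  Z2: Z = jωL = j·295.9·0.171 = 0 + j50.61 Ω
  Z3: Z = jωL = j·295.9·0.001 = 0 + j0.2959 Ω
Step 3 — With open output, the series arm Z2 and the output shunt Z3 appear in series to ground: Z2 + Z3 = 0 + j50.9 Ω.
Step 4 — Parallel with input shunt Z1: Z_in = Z1 || (Z2 + Z3) = 0 + j54.8 Ω = 54.8∠90.0° Ω.
Step 5 — Source phasor: V = 110∠104.2° V = -26.98 + j106.6 V.
Step 6 — Current: I = V / Z = 1.946 + j0.4924 A = 2.007∠14.2° A.
Step 7 — Complex power: S = V·I* = 0 + j220.8 VA.
Step 8 — Real power: P = Re(S) = 0 W.
Step 9 — Reactive power: Q = Im(S) = 220.8 VAR.
Step 10 — Apparent power: |S| = 220.8 VA.
Step 11 — Power factor: PF = P/|S| = 0 (lagging).

(a) P = 0 W  (b) Q = 220.8 VAR  (c) S = 220.8 VA  (d) PF = 0 (lagging)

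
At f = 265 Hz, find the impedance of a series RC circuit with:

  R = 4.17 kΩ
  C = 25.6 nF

Step 1 — Angular frequency: ω = 2π·f = 2π·265 = 1665 rad/s.
Step 2 — Component impedances:
  R: Z = R = 4170 Ω
  C: Z = 1/(jωC) = -j/(ω·C) = 0 - j2.346e+04 Ω
Step 3 — Series combination: Z_total = R + C = 4170 - j2.346e+04 Ω = 2.383e+04∠-79.9° Ω.

Z = 4170 - j2.346e+04 Ω = 2.383e+04∠-79.9° Ω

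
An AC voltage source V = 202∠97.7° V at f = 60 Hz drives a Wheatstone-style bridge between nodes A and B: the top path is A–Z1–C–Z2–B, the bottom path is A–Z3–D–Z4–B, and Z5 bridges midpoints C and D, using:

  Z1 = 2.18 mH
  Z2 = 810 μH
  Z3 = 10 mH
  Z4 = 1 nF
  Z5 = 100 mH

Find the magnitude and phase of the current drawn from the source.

Step 1 — Angular frequency: ω = 2π·f = 2π·60 = 377 rad/s.
Step 2 — Component impedances:
  Z1: Z = jωL = j·377·0.00218 = 0 + j0.8218 Ω
  Z2: Z = jωL = j·377·0.00081 = 0 + j0.3054 Ω
  Z3: Z = jωL = j·377·0.01 = 0 + j3.77 Ω
  Z4: Z = 1/(jωC) = -j/(ω·C) = 0 - j2.653e+06 Ω
  Z5: Z = jωL = j·377·0.1 = 0 + j37.7 Ω
Step 3 — Bridge requires nodal analysis (the Z5 bridge couples midpoints C and D, so the two paths cannot be reduced to a simple series/parallel combination). Setting node B to ground and injecting 1 A at node A, the 3-node admittance system at A, C, D solves to V_A = Z_AB = 0 + j1.111 Ω = 1.111∠90.0° Ω.
Step 4 — Source phasor: V = 202∠97.7° V = -27.07 + j200.2 V.
Step 5 — Ohm's law: I = V / Z_total = (-27.07 + j200.2) / (0 + j1.111) = 180.1 + j24.36 A.
Step 6 — Convert to polar: |I| = 181.8 A, ∠I = 7.7°.

I = 181.8∠7.7° A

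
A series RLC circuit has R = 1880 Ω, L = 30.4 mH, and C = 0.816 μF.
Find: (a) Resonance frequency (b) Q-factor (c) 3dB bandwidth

Step 1 — Resonance: ω₀ = 1/√(LC) = 1/√(0.0304·8.16e-07) = 6349 rad/s.
Step 2 — f₀ = ω₀/(2π) = 1011 Hz.
Step 3 — Series Q: Q = ω₀L/R = 6349·0.0304/1880 = 0.1027.
Step 4 — Bandwidth: Δω = ω₀/Q = 6.184e+04 rad/s; BW = Δω/(2π) = 9842 Hz.

(a) f₀ = 1011 Hz  (b) Q = 0.1027  (c) BW = 9842 Hz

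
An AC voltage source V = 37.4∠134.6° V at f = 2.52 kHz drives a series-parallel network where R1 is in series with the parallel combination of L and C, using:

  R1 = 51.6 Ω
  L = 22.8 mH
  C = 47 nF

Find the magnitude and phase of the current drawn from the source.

Step 1 — Angular frequency: ω = 2π·f = 2π·2520 = 1.583e+04 rad/s.
Step 2 — Component impedances:
  R1: Z = R = 51.6 Ω
  L: Z = jωL = j·1.583e+04·0.0228 = 0 + j361 Ω
  C: Z = 1/(jωC) = -j/(ω·C) = 0 - j1344 Ω
Step 3 — Parallel branch: L || C = 1/(1/L + 1/C) = 0 + j493.6 Ω.
Step 4 — Series with R1: Z_total = R1 + (L || C) = 51.6 + j493.6 Ω = 496.3∠84.0° Ω.
Step 5 — Source phasor: V = 37.4∠134.6° V = -26.26 + j26.63 V.
Step 6 — Ohm's law: I = V / Z_total = (-26.26 + j26.63) / (51.6 + j493.6) = 0.04786 + j0.0582 A.
Step 7 — Convert to polar: |I| = 0.07536 A, ∠I = 50.6°.

I = 0.07536∠50.6° A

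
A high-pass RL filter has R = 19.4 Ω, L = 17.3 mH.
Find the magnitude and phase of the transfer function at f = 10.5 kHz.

Step 1 — Angular frequency: ω = 2π·1.05e+04 = 6.597e+04 rad/s.
Step 2 — Transfer function: H(jω) = jωL/(R + jωL).
Step 3 — Numerator jωL = j·1141; denominator R + jωL = 19.4 + j1141.
Step 4 — H = 0.9997 + j0.01699.
Step 5 — Magnitude: |H| = 0.9999 (-0.0 dB); phase: φ = 1.0°.

|H| = 0.9999 (-0.0 dB), φ = 1.0°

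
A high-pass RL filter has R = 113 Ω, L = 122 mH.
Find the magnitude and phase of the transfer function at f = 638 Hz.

Step 1 — Angular frequency: ω = 2π·638 = 4009 rad/s.
Step 2 — Transfer function: H(jω) = jωL/(R + jωL).
Step 3 — Numerator jωL = j·489.1; denominator R + jωL = 113 + j489.1.
Step 4 — H = 0.9493 + j0.2193.
Step 5 — Magnitude: |H| = 0.9743 (-0.2 dB); phase: φ = 13.0°.

|H| = 0.9743 (-0.2 dB), φ = 13.0°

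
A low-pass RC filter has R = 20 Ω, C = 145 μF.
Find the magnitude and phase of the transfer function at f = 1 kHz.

Step 1 — Angular frequency: ω = 2π·1000 = 6283 rad/s.
Step 2 — Transfer function: H(jω) = 1/(1 + jωRC).
Step 3 — Denominator: 1 + jωRC = 1 + j·6283·20·0.000145 = 1 + j18.22.
Step 4 — H = 0.003003 - j0.05472.
Step 5 — Magnitude: |H| = 0.0548 (-25.2 dB); phase: φ = -86.9°.

|H| = 0.0548 (-25.2 dB), φ = -86.9°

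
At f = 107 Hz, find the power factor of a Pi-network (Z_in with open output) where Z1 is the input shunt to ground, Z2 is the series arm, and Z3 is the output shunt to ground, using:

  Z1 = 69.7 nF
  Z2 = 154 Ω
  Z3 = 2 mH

Step 1 — Angular frequency: ω = 2π·f = 2π·107 = 672.3 rad/s.
Step 2 — Component impedances:
  Z1: Z = 1/(jωC) = -j/(ω·C) = 0 - j2.134e+04 Ω
  Z2: Z = R = 154 Ω
  Z3: Z = jωL = j·672.3·0.002 = 0 + j1.345 Ω
Step 3 — With open output, the series arm Z2 and the output shunt Z3 appear in series to ground: Z2 + Z3 = 154 + j1.345 Ω.
Step 4 — Parallel with input shunt Z1: Z_in = Z1 || (Z2 + Z3) = 154 + j0.2332 Ω = 154∠0.1° Ω.
Step 5 — Power factor: PF = cos(φ) = Re(Z)/|Z| = 154/154 = 1.
Step 6 — Type: Im(Z) = 0.2332 ⇒ lagging (phase φ = 0.1°).

PF = 1 (lagging, φ = 0.1°)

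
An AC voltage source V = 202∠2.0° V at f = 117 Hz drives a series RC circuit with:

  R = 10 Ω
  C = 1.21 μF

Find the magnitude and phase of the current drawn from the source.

Step 1 — Angular frequency: ω = 2π·f = 2π·117 = 735.1 rad/s.
Step 2 — Component impedances:
  R: Z = R = 10 Ω
  C: Z = 1/(jωC) = -j/(ω·C) = 0 - j1124 Ω
Step 3 — Series combination: Z_total = R + C = 10 - j1124 Ω = 1124∠-89.5° Ω.
Step 4 — Source phasor: V = 202∠2.0° V = 201.9 + j7.05 V.
Step 5 — Ohm's law: I = V / Z_total = (201.9 + j7.05) / (10 - j1124) = -0.004673 + j0.1796 A.
Step 6 — Convert to polar: |I| = 0.1797 A, ∠I = 91.5°.

I = 0.1797∠91.5° A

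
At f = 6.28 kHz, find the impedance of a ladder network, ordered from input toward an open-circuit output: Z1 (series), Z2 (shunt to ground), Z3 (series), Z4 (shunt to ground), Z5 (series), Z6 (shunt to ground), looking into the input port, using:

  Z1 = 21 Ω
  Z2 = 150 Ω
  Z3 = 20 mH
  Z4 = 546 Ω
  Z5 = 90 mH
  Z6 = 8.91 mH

Step 1 — Angular frequency: ω = 2π·f = 2π·6280 = 3.946e+04 rad/s.
Step 2 — Component impedances:
  Z1: Z = R = 21 Ω
  Z2: Z = R = 150 Ω
  Z3: Z = jωL = j·3.946e+04·0.02 = 0 + j789.2 Ω
  Z4: Z = R = 546 Ω
  Z5: Z = jωL = j·3.946e+04·0.09 = 0 + j3551 Ω
  Z6: Z = jωL = j·3.946e+04·0.00891 = 0 + j351.6 Ω
Step 3 — Ladder network (open output): work backward from the far end, alternating series and parallel combinations. Z_in = 158.3 + j15.98 Ω = 159.1∠5.8° Ω.

Z = 158.3 + j15.98 Ω = 159.1∠5.8° Ω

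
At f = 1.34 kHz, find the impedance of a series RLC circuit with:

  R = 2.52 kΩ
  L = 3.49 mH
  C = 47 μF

Step 1 — Angular frequency: ω = 2π·f = 2π·1340 = 8419 rad/s.
Step 2 — Component impedances:
  R: Z = R = 2520 Ω
  L: Z = jωL = j·8419·0.00349 = 0 + j29.38 Ω
  C: Z = 1/(jωC) = -j/(ω·C) = 0 - j2.527 Ω
Step 3 — Series combination: Z_total = R + L + C = 2520 + j26.86 Ω = 2520∠0.6° Ω.

Z = 2520 + j26.86 Ω = 2520∠0.6° Ω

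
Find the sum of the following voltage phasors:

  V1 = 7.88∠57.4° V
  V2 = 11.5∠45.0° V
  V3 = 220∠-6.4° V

Step 1 — Convert each phasor to rectangular form:
  V1 = 7.88·(cos(57.4°) + j·sin(57.4°)) = 4.246 + j6.639 V
  V2 = 11.5·(cos(45.0°) + j·sin(45.0°)) = 8.132 + j8.132 V
  V3 = 220·(cos(-6.4°) + j·sin(-6.4°)) = 218.6 - j24.52 V
Step 2 — Sum components: V_total = 231 - j9.753 V.
Step 3 — Convert to polar: |V_total| = 231.2 V, ∠V_total = -2.4°.

V_total = 231.2∠-2.4° V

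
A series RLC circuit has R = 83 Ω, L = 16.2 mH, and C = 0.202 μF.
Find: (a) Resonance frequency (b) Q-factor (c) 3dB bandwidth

Step 1 — Resonance: ω₀ = 1/√(LC) = 1/√(0.0162·2.02e-07) = 1.748e+04 rad/s.
Step 2 — f₀ = ω₀/(2π) = 2782 Hz.
Step 3 — Series Q: Q = ω₀L/R = 1.748e+04·0.0162/83 = 3.412.
Step 4 — Bandwidth: Δω = ω₀/Q = 5123 rad/s; BW = Δω/(2π) = 815.4 Hz.

(a) f₀ = 2782 Hz  (b) Q = 3.412  (c) BW = 815.4 Hz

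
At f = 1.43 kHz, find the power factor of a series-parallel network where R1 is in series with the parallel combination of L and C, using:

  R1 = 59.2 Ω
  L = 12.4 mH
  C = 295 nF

Step 1 — Angular frequency: ω = 2π·f = 2π·1430 = 8985 rad/s.
Step 2 — Component impedances:
  R1: Z = R = 59.2 Ω
  L: Z = jωL = j·8985·0.0124 = 0 + j111.4 Ω
  C: Z = 1/(jωC) = -j/(ω·C) = 0 - j377.3 Ω
Step 3 — Parallel branch: L || C = 1/(1/L + 1/C) = 0 + j158.1 Ω.
Step 4 — Series with R1: Z_total = R1 + (L || C) = 59.2 + j158.1 Ω = 168.8∠69.5° Ω.
Step 5 — Power factor: PF = cos(φ) = Re(Z)/|Z| = 59.2/168.8 = 0.3507.
Step 6 — Type: Im(Z) = 158.1 ⇒ lagging (phase φ = 69.5°).

PF = 0.3507 (lagging, φ = 69.5°)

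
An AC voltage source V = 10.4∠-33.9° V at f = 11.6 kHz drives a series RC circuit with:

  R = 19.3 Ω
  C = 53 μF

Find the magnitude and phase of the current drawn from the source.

Step 1 — Angular frequency: ω = 2π·f = 2π·1.16e+04 = 7.288e+04 rad/s.
Step 2 — Component impedances:
  R: Z = R = 19.3 Ω
  C: Z = 1/(jωC) = -j/(ω·C) = 0 - j0.2589 Ω
Step 3 — Series combination: Z_total = R + C = 19.3 - j0.2589 Ω = 19.3∠-0.8° Ω.
Step 4 — Source phasor: V = 10.4∠-33.9° V = 8.632 - j5.801 V.
Step 5 — Ohm's law: I = V / Z_total = (8.632 - j5.801) / (19.3 - j0.2589) = 0.4512 - j0.2945 A.
Step 6 — Convert to polar: |I| = 0.5388 A, ∠I = -33.1°.

I = 0.5388∠-33.1° A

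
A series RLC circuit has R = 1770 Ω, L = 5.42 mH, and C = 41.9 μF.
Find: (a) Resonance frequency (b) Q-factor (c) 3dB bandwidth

Step 1 — Resonance condition Im(Z)=0 gives ω₀ = 1/√(LC).
Step 2 — ω₀ = 1/√(0.00542·4.19e-05) = 2098 rad/s.
Step 3 — f₀ = ω₀/(2π) = 334 Hz.
Step 4 — Series Q: Q = ω₀L/R = 2098·0.00542/1770 = 0.006426.
Step 5 — 3dB bandwidth: Δω = ω₀/Q = 3.266e+05 rad/s; BW = Δω/(2π) = 5.197e+04 Hz.

(a) f₀ = 334 Hz  (b) Q = 0.006426  (c) BW = 5.197e+04 Hz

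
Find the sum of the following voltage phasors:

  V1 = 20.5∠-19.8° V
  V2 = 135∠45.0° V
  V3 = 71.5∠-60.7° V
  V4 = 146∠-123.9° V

Step 1 — Convert each phasor to rectangular form:
  V1 = 20.5·(cos(-19.8°) + j·sin(-19.8°)) = 19.29 - j6.944 V
  V2 = 135·(cos(45.0°) + j·sin(45.0°)) = 95.46 + j95.46 V
  V3 = 71.5·(cos(-60.7°) + j·sin(-60.7°)) = 34.99 - j62.35 V
  V4 = 146·(cos(-123.9°) + j·sin(-123.9°)) = -81.43 - j121.2 V
Step 2 — Sum components: V_total = 68.31 - j95.02 V.
Step 3 — Convert to polar: |V_total| = 117 V, ∠V_total = -54.3°.

V_total = 117∠-54.3° V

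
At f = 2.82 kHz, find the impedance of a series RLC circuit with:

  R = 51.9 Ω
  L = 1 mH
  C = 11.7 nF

Step 1 — Angular frequency: ω = 2π·f = 2π·2820 = 1.772e+04 rad/s.
Step 2 — Component impedances:
  R: Z = R = 51.9 Ω
  L: Z = jωL = j·1.772e+04·0.001 = 0 + j17.72 Ω
  C: Z = 1/(jωC) = -j/(ω·C) = 0 - j4824 Ω
Step 3 — Series combination: Z_total = R + L + C = 51.9 - j4806 Ω = 4806∠-89.4° Ω.

Z = 51.9 - j4806 Ω = 4806∠-89.4° Ω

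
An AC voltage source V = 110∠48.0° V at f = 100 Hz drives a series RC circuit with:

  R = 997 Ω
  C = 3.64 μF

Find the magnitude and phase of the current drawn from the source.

Step 1 — Angular frequency: ω = 2π·f = 2π·100 = 628.3 rad/s.
Step 2 — Component impedances:
  R: Z = R = 997 Ω
  C: Z = 1/(jωC) = -j/(ω·C) = 0 - j437.2 Ω
Step 3 — Series combination: Z_total = R + C = 997 - j437.2 Ω = 1089∠-23.7° Ω.
Step 4 — Source phasor: V = 110∠48.0° V = 73.6 + j81.75 V.
Step 5 — Ohm's law: I = V / Z_total = (73.6 + j81.75) / (997 - j437.2) = 0.03176 + j0.09592 A.
Step 6 — Convert to polar: |I| = 0.101 A, ∠I = 71.7°.

I = 0.101∠71.7° A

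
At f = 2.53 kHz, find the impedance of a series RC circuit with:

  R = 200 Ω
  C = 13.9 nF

Step 1 — Angular frequency: ω = 2π·f = 2π·2530 = 1.59e+04 rad/s.
Step 2 — Component impedances:
  R: Z = R = 200 Ω
  C: Z = 1/(jωC) = -j/(ω·C) = 0 - j4526 Ω
Step 3 — Series combination: Z_total = R + C = 200 - j4526 Ω = 4530∠-87.5° Ω.

Z = 200 - j4526 Ω = 4530∠-87.5° Ω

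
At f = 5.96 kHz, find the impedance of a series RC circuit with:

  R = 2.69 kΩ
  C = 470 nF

Step 1 — Angular frequency: ω = 2π·f = 2π·5960 = 3.745e+04 rad/s.
Step 2 — Component impedances:
  R: Z = R = 2690 Ω
  C: Z = 1/(jωC) = -j/(ω·C) = 0 - j56.82 Ω
Step 3 — Series combination: Z_total = R + C = 2690 - j56.82 Ω = 2691∠-1.2° Ω.

Z = 2690 - j56.82 Ω = 2691∠-1.2° Ω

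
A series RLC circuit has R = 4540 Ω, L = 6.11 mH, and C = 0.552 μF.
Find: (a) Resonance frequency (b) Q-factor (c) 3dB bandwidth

Step 1 — Resonance condition Im(Z)=0 gives ω₀ = 1/√(LC).
Step 2 — ω₀ = 1/√(0.00611·5.52e-07) = 1.722e+04 rad/s.
Step 3 — f₀ = ω₀/(2π) = 2741 Hz.
Step 4 — Series Q: Q = ω₀L/R = 1.722e+04·0.00611/4540 = 0.02317.
Step 5 — 3dB bandwidth: Δω = ω₀/Q = 7.43e+05 rad/s; BW = Δω/(2π) = 1.183e+05 Hz.

(a) f₀ = 2741 Hz  (b) Q = 0.02317  (c) BW = 1.183e+05 Hz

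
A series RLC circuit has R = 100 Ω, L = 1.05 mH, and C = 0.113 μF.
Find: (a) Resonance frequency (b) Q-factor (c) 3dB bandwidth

Step 1 — Resonance: ω₀ = 1/√(LC) = 1/√(0.00105·1.13e-07) = 9.18e+04 rad/s.
Step 2 — f₀ = ω₀/(2π) = 1.461e+04 Hz.
Step 3 — Series Q: Q = ω₀L/R = 9.18e+04·0.00105/100 = 0.964.
Step 4 — Bandwidth: Δω = ω₀/Q = 9.524e+04 rad/s; BW = Δω/(2π) = 1.516e+04 Hz.

(a) f₀ = 1.461e+04 Hz  (b) Q = 0.964  (c) BW = 1.516e+04 Hz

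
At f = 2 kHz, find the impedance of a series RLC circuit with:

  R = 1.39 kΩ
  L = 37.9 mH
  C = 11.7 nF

Step 1 — Angular frequency: ω = 2π·f = 2π·2000 = 1.257e+04 rad/s.
Step 2 — Component impedances:
  R: Z = R = 1390 Ω
  L: Z = jωL = j·1.257e+04·0.0379 = 0 + j476.3 Ω
  C: Z = 1/(jωC) = -j/(ω·C) = 0 - j6801 Ω
Step 3 — Series combination: Z_total = R + L + C = 1390 - j6325 Ω = 6476∠-77.6° Ω.

Z = 1390 - j6325 Ω = 6476∠-77.6° Ω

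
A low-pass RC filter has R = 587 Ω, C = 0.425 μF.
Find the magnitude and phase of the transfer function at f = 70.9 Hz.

Step 1 — Angular frequency: ω = 2π·70.9 = 445.5 rad/s.
Step 2 — Transfer function: H(jω) = 1/(1 + jωRC).
Step 3 — Denominator: 1 + jωRC = 1 + j·445.5·587·4.25e-07 = 1 + j0.1111.
Step 4 — H = 0.9878 - j0.1098.
Step 5 — Magnitude: |H| = 0.9939 (-0.1 dB); phase: φ = -6.3°.

|H| = 0.9939 (-0.1 dB), φ = -6.3°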